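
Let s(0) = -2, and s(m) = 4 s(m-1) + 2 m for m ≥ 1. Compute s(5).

-1142

s(1) = 4(-2) + 2 = -6
s(2) = 4(-6) + 4 = -20
s(3) = 4(-20) + 6 = -74
s(4) = 4(-74) + 8 = -288
s(5) = 4(-288) + 10 = -1142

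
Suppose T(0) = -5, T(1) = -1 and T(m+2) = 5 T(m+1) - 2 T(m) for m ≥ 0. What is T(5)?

T(2) = 5*(-1) - 2*(-5) = 5
T(3) = 5*5 - 2*(-1) = 27
T(4) = 5*27 - 2*5 = 125
T(5) = 5*125 - 2*27 = 571

571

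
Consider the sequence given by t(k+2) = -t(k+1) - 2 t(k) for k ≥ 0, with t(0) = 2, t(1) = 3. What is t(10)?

101

t(2) = -3 - 2*2 = -7
t(3) = -(-7) - 2*3 = 1
t(4) = -1 - 2*(-7) = 13
t(5) = -13 - 2*1 = -15
t(6) = -(-15) - 2*13 = -11
t(7) = -(-11) - 2*(-15) = 41
t(8) = -41 - 2*(-11) = -19
t(9) = -(-19) - 2*41 = -63
t(10) = -(-63) - 2*(-19) = 101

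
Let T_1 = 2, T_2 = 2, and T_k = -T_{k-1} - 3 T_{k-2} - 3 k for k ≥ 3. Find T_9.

1

T_3 = -2 - 3*2 - 9 = -17
T_4 = -(-17) - 3*2 - 12 = -1
T_5 = -(-1) - 3*(-17) - 15 = 37
T_6 = -37 - 3*(-1) - 18 = -52
T_7 = -(-52) - 3*37 - 21 = -80
T_8 = -(-80) - 3*(-52) - 24 = 212
T_9 = -212 - 3*(-80) - 27 = 1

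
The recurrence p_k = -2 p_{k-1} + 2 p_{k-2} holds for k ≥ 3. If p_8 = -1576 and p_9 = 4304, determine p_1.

-3

Rearranging, p_{k-2} = (p_k + 2 p_{k-1}) / 2.
p_7 = (4304 + 2*(-1576)) / 2 = 1152/2 = 576
p_6 = (-1576 + 2*576) / 2 = -424/2 = -212
p_5 = (576 + 2*(-212)) / 2 = 152/2 = 76
p_4 = (-212 + 2*76) / 2 = -60/2 = -30
p_3 = (76 + 2*(-30)) / 2 = 16/2 = 8
p_2 = (-30 + 2*8) / 2 = -14/2 = -7
p_1 = (8 + 2*(-7)) / 2 = -6/2 = -3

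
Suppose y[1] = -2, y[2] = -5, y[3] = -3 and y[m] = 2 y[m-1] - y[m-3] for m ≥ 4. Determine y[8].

y[4] = 2(-3) - (-2) = -4
y[5] = 2(-4) - (-5) = -3
y[6] = 2(-3) - (-3) = -3
y[7] = 2(-3) - (-4) = -2
y[8] = 2(-2) - (-3) = -1

-1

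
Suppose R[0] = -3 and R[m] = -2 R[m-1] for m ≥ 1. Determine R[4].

R[1] = -2(-3) = 6
R[2] = -2(6) = -12
R[3] = -2(-12) = 24
R[4] = -2(24) = -48

-48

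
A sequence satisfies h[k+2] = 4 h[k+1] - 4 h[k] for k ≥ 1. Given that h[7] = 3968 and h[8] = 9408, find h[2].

Rearranging, h[k-2] = (h[k] - 4 h[k-1]) / -4.
h[6] = (9408 - 4*3968) / -4 = -6464/-4 = 1616
h[5] = (3968 - 4*1616) / -4 = -2496/-4 = 624
h[4] = (1616 - 4*624) / -4 = -880/-4 = 220
h[3] = (624 - 4*220) / -4 = -256/-4 = 64
h[2] = (220 - 4*64) / -4 = -36/-4 = 9

9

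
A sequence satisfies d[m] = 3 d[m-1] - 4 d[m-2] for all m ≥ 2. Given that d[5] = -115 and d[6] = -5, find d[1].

Rearranging, d[m-2] = (d[m] - 3 d[m-1]) / -4.
d[4] = (-5 - 3*(-115)) / -4 = 340/-4 = -85
d[3] = (-115 - 3*(-85)) / -4 = 140/-4 = -35
d[2] = (-85 - 3*(-35)) / -4 = 20/-4 = -5
d[1] = (-35 - 3*(-5)) / -4 = -20/-4 = 5

5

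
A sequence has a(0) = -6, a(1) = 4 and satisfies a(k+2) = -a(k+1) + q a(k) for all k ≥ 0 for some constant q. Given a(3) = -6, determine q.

-1

a(2) = -4 - 6q
a(3) = 4 + 10q
So 4 + 10q = -6, giving q = -1.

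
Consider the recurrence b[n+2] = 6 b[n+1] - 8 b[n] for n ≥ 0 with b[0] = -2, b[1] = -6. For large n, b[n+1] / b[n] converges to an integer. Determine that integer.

4

The characteristic equation is r^2 - 6r + 8 = 0, which factors as (r - 4)(r - 2) = 0.
So the roots are 4 and 2. Since |4| > |2| and the coefficient of 4^n is non-zero, the ratio tends to 4.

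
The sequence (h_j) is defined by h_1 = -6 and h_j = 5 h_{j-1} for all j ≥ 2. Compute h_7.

h_2 = 5*(-6) = -30
h_3 = 5*(-30) = -150
h_4 = 5*(-150) = -750
h_5 = 5*(-750) = -3750
h_6 = 5*(-3750) = -18750
h_7 = 5*(-18750) = -93750

-93750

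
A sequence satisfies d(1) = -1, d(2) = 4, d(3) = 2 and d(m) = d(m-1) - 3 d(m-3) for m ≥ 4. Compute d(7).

d(4) = 2 - 3(-1) = 5
d(5) = 5 - 3(4) = -7
d(6) = (-7) - 3(2) = -13
d(7) = (-13) - 3(5) = -28

-28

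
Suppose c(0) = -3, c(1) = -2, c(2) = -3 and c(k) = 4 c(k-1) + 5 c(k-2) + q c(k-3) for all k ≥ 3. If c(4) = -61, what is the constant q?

c(3) = -22 - 3q
c(4) = -103 - 14q
So -103 - 14q = -61, giving q = -3.

-3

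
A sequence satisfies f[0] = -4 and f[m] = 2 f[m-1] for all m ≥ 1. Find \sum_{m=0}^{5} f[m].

f[1] = 2·(-4) = -8
f[2] = 2·(-8) = -16
f[3] = 2·(-16) = -32
f[4] = 2·(-32) = -64
f[5] = 2·(-64) = -128
Sum = (-4) + (-8) + (-16) + (-32) + (-64) + (-128) = -252

-252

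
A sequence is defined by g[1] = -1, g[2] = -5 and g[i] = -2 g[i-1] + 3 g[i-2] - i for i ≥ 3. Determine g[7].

g[3] = -2·(-5) + 3·(-1) - 3 = 4
g[4] = -2·4 + 3·(-5) - 4 = -27
g[5] = -2·(-27) + 3·4 - 5 = 61
g[6] = -2·61 + 3·(-27) - 6 = -209
g[7] = -2·(-209) + 3·61 - 7 = 594

594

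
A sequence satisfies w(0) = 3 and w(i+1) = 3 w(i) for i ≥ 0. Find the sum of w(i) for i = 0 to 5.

1092

w(1) = 3(3) = 9
w(2) = 3(9) = 27
w(3) = 3(27) = 81
w(4) = 3(81) = 243
w(5) = 3(243) = 729
Sum = 3 + 9 + 27 + 81 + 243 + 729 = 1092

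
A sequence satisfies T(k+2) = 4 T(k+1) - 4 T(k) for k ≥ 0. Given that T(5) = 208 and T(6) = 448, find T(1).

9

Rearranging, T(k-2) = (T(k) - 4 T(k-1)) / -4.
T(4) = (448 - 4*208) / -4 = -384/-4 = 96
T(3) = (208 - 4*96) / -4 = -176/-4 = 44
T(2) = (96 - 4*44) / -4 = -80/-4 = 20
T(1) = (44 - 4*20) / -4 = -36/-4 = 9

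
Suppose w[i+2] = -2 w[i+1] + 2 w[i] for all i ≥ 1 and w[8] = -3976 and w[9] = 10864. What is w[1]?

7

Rearranging, w[i-2] = (w[i] + 2 w[i-1]) / 2.
w[7] = (10864 + 2·(-3976)) / 2 = 2912/2 = 1456
w[6] = (-3976 + 2·1456) / 2 = -1064/2 = -532
w[5] = (1456 + 2·(-532)) / 2 = 392/2 = 196
w[4] = (-532 + 2·196) / 2 = -140/2 = -70
w[3] = (196 + 2·(-70)) / 2 = 56/2 = 28
w[2] = (-70 + 2·28) / 2 = -14/2 = -7
w[1] = (28 + 2·(-7)) / 2 = 14/2 = 7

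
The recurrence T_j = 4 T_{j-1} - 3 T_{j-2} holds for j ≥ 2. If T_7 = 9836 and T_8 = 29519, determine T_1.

8

Rearranging, T_{j-2} = (T_j - 4 T_{j-1}) / -3.
T_6 = (29519 - 4(9836)) / -3 = -9825/-3 = 3275
T_5 = (9836 - 4(3275)) / -3 = -3264/-3 = 1088
T_4 = (3275 - 4(1088)) / -3 = -1077/-3 = 359
T_3 = (1088 - 4(359)) / -3 = -348/-3 = 116
T_2 = (359 - 4(116)) / -3 = -105/-3 = 35
T_1 = (116 - 4(35)) / -3 = -24/-3 = 8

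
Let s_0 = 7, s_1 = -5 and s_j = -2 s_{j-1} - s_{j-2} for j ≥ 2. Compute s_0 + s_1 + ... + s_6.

s_2 = -2·(-5) - 7 = 3
s_3 = -2·3 - (-5) = -1
s_4 = -2·(-1) - 3 = -1
s_5 = -2·(-1) - (-1) = 3
s_6 = -2·3 - (-1) = -5
Sum = 7 + (-5) + 3 + (-1) + (-1) + 3 + (-5) = 1

1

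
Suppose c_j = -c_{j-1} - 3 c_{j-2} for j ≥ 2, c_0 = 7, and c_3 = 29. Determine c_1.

-4

Let c_1 = w.
c_2 = -21 - w
c_3 = 21 - 2w
So 21 - 2w = 29, giving w = -4.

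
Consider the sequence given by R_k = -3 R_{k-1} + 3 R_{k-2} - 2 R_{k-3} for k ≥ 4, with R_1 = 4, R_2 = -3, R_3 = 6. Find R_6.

R_4 = -3·6 + 3·(-3) - 2·4 = -35
R_5 = -3·(-35) + 3·6 - 2·(-3) = 129
R_6 = -3·129 + 3·(-35) - 2·6 = -504

-504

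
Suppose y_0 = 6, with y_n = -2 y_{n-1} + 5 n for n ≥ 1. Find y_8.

1266

y_1 = -2*6 + 5 = -7
y_2 = -2*(-7) + 10 = 24
y_3 = -2*24 + 15 = -33
y_4 = -2*(-33) + 20 = 86
y_5 = -2*86 + 25 = -147
y_6 = -2*(-147) + 30 = 324
y_7 = -2*324 + 35 = -613
y_8 = -2*(-613) + 40 = 1266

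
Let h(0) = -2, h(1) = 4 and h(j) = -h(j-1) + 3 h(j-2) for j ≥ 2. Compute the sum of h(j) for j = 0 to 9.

2318

h(2) = -4 + 3*(-2) = -10
h(3) = -(-10) + 3*4 = 22
h(4) = -22 + 3*(-10) = -52
h(5) = -(-52) + 3*22 = 118
h(6) = -118 + 3*(-52) = -274
h(7) = -(-274) + 3*118 = 628
h(8) = -628 + 3*(-274) = -1450
h(9) = -(-1450) + 3*628 = 3334
Sum = (-2) + 4 + (-10) + 22 + (-52) + 118 + (-274) + 628 + (-1450) + 3334 = 2318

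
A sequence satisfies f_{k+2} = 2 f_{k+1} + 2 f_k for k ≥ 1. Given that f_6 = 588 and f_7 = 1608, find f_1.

6

Rearranging, f_{k-2} = (f_k - 2 f_{k-1}) / 2.
f_5 = (1608 - 2·588) / 2 = 432/2 = 216
f_4 = (588 - 2·216) / 2 = 156/2 = 78
f_3 = (216 - 2·78) / 2 = 60/2 = 30
f_2 = (78 - 2·30) / 2 = 18/2 = 9
f_1 = (30 - 2·9) / 2 = 12/2 = 6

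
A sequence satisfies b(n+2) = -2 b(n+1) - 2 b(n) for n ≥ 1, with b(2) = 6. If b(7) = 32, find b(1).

-2

Let b(1) = x.
b(3) = -12 - 2x
b(4) = 12 + 4x
b(5) = -4x
b(6) = -24
b(7) = 48 + 8x
So 48 + 8x = 32, giving x = -2.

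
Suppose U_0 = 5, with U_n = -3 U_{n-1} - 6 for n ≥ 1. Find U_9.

U_1 = -3(5) - 6 = -21
U_2 = -3(-21) - 6 = 57
U_3 = -3(57) - 6 = -177
U_4 = -3(-177) - 6 = 525
U_5 = -3(525) - 6 = -1581
U_6 = -3(-1581) - 6 = 4737
U_7 = -3(4737) - 6 = -14217
U_8 = -3(-14217) - 6 = 42645
U_9 = -3(42645) - 6 = -127941

-127941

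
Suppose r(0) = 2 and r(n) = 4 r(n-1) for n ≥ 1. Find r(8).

r(1) = 4·2 = 8
r(2) = 4·8 = 32
r(3) = 4·32 = 128
r(4) = 4·128 = 512
r(5) = 4·512 = 2048
r(6) = 4·2048 = 8192
r(7) = 4·8192 = 32768
r(8) = 4·32768 = 131072

131072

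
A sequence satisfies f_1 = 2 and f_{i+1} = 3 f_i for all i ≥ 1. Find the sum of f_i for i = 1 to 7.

2186

f_2 = 3(2) = 6
f_3 = 3(6) = 18
f_4 = 3(18) = 54
f_5 = 3(54) = 162
f_6 = 3(162) = 486
f_7 = 3(486) = 1458
Sum = 2 + 6 + 18 + 54 + 162 + 486 + 1458 = 2186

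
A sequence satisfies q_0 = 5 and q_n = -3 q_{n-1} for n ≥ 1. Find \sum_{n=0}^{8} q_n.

24605

q_1 = -3·5 = -15
q_2 = -3·(-15) = 45
q_3 = -3·45 = -135
q_4 = -3·(-135) = 405
q_5 = -3·405 = -1215
q_6 = -3·(-1215) = 3645
q_7 = -3·3645 = -10935
q_8 = -3·(-10935) = 32805
Sum = 5 + (-15) + 45 + (-135) + 405 + (-1215) + 3645 + (-10935) + 32805 = 24605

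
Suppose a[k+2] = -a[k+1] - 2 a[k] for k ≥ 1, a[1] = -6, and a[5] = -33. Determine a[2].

Let a[2] = v.
a[3] = 12 - v
a[4] = -12 - v
a[5] = -12 + 3v
So -12 + 3v = -33, giving v = -7.

-7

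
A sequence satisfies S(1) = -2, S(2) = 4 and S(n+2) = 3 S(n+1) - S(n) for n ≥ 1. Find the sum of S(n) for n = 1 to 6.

S(3) = 3*4 - (-2) = 14
S(4) = 3*14 - 4 = 38
S(5) = 3*38 - 14 = 100
S(6) = 3*100 - 38 = 262
Sum = (-2) + 4 + 14 + 38 + 100 + 262 = 416

416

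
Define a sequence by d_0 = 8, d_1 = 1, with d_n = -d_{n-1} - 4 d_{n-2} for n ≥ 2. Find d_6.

-193

d_2 = -1 - 4*8 = -33
d_3 = -(-33) - 4*1 = 29
d_4 = -29 - 4*(-33) = 103
d_5 = -103 - 4*29 = -219
d_6 = -(-219) - 4*103 = -193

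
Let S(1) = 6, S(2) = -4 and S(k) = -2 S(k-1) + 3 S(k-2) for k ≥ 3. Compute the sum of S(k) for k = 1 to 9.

12334

S(3) = -2(-4) + 3(6) = 26
S(4) = -2(26) + 3(-4) = -64
S(5) = -2(-64) + 3(26) = 206
S(6) = -2(206) + 3(-64) = -604
S(7) = -2(-604) + 3(206) = 1826
S(8) = -2(1826) + 3(-604) = -5464
S(9) = -2(-5464) + 3(1826) = 16406
Sum = 6 + (-4) + 26 + (-64) + 206 + (-604) + 1826 + (-5464) + 16406 = 12334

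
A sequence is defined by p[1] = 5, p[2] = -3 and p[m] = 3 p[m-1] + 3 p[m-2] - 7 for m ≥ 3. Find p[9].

p[3] = 3(-3) + 3(5) - 7 = -1
p[4] = 3(-1) + 3(-3) - 7 = -19
p[5] = 3(-19) + 3(-1) - 7 = -67
p[6] = 3(-67) + 3(-19) - 7 = -265
p[7] = 3(-265) + 3(-67) - 7 = -1003
p[8] = 3(-1003) + 3(-265) - 7 = -3811
p[9] = 3(-3811) + 3(-1003) - 7 = -14449

-14449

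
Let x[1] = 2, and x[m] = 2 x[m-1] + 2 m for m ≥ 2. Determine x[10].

x[2] = 2·2 + 4 = 8
x[3] = 2·8 + 6 = 22
x[4] = 2·22 + 8 = 52
x[5] = 2·52 + 10 = 114
x[6] = 2·114 + 12 = 240
x[7] = 2·240 + 14 = 494
x[8] = 2·494 + 16 = 1004
x[9] = 2·1004 + 18 = 2026
x[10] = 2·2026 + 20 = 4072

4072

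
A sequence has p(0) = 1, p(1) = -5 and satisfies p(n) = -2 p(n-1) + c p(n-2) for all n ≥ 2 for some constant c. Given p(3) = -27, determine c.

1

p(2) = 10 + c
p(3) = -20 - 7c
So -20 - 7c = -27, giving c = 1.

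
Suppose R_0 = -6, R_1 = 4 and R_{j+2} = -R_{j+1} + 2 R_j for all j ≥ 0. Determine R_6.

R_2 = -4 + 2(-6) = -16
R_3 = -(-16) + 2(4) = 24
R_4 = -24 + 2(-16) = -56
R_5 = -(-56) + 2(24) = 104
R_6 = -104 + 2(-56) = -216

-216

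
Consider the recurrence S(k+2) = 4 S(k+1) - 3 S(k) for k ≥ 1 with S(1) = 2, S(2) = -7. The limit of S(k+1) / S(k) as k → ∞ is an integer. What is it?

3

The characteristic equation is r^2 - 4r + 3 = 0, which factors as (r - 3)(r - 1) = 0.
So the roots are 3 and 1. Since |3| > |1| and the coefficient of 3^k is non-zero, the ratio tends to 3.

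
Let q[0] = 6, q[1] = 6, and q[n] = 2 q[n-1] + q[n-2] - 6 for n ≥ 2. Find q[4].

54

q[2] = 2(6) + 6 - 6 = 12
q[3] = 2(12) + 6 - 6 = 24
q[4] = 2(24) + 12 - 6 = 54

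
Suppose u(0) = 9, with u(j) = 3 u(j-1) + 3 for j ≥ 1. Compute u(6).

u(1) = 3·9 + 3 = 30
u(2) = 3·30 + 3 = 93
u(3) = 3·93 + 3 = 282
u(4) = 3·282 + 3 = 849
u(5) = 3·849 + 3 = 2550
u(6) = 3·2550 + 3 = 7653

7653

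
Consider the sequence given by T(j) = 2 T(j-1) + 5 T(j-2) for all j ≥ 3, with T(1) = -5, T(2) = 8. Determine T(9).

2979

T(3) = 2(8) + 5(-5) = -9
T(4) = 2(-9) + 5(8) = 22
T(5) = 2(22) + 5(-9) = -1
T(6) = 2(-1) + 5(22) = 108
T(7) = 2(108) + 5(-1) = 211
T(8) = 2(211) + 5(108) = 962
T(9) = 2(962) + 5(211) = 2979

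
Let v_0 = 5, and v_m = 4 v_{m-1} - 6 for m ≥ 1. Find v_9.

786434

v_1 = 4*5 - 6 = 14
v_2 = 4*14 - 6 = 50
v_3 = 4*50 - 6 = 194
v_4 = 4*194 - 6 = 770
v_5 = 4*770 - 6 = 3074
v_6 = 4*3074 - 6 = 12290
v_7 = 4*12290 - 6 = 49154
v_8 = 4*49154 - 6 = 196610
v_9 = 4*196610 - 6 = 786434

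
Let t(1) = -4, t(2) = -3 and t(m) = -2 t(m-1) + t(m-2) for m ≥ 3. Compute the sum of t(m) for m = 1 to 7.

59

t(3) = -2*(-3) + (-4) = 2
t(4) = -2*2 + (-3) = -7
t(5) = -2*(-7) + 2 = 16
t(6) = -2*16 + (-7) = -39
t(7) = -2*(-39) + 16 = 94
Sum = (-4) + (-3) + 2 + (-7) + 16 + (-39) + 94 = 59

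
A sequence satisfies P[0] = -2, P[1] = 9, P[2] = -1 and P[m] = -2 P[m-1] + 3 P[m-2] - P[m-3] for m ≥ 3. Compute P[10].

-66399

P[3] = -2(-1) + 3(9) - (-2) = 31
P[4] = -2(31) + 3(-1) - 9 = -74
P[5] = -2(-74) + 3(31) - (-1) = 242
P[6] = -2(242) + 3(-74) - 31 = -737
P[7] = -2(-737) + 3(242) - (-74) = 2274
P[8] = -2(2274) + 3(-737) - 242 = -7001
P[9] = -2(-7001) + 3(2274) - (-737) = 21561
P[10] = -2(21561) + 3(-7001) - 2274 = -66399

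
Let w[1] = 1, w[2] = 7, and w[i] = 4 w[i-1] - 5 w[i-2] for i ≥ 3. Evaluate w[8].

-423

w[3] = 4·7 - 5·1 = 23
w[4] = 4·23 - 5·7 = 57
w[5] = 4·57 - 5·23 = 113
w[6] = 4·113 - 5·57 = 167
w[7] = 4·167 - 5·113 = 103
w[8] = 4·103 - 5·167 = -423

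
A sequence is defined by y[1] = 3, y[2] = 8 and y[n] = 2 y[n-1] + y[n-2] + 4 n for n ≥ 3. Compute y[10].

y[3] = 2·8 + 3 + 12 = 31
y[4] = 2·31 + 8 + 16 = 86
y[5] = 2·86 + 31 + 20 = 223
y[6] = 2·223 + 86 + 24 = 556
y[7] = 2·556 + 223 + 28 = 1363
y[8] = 2·1363 + 556 + 32 = 3314
y[9] = 2·3314 + 1363 + 36 = 8027
y[10] = 2·8027 + 3314 + 40 = 19408

19408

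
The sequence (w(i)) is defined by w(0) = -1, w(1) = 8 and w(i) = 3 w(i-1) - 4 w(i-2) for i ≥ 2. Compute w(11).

w(2) = 3*8 - 4*(-1) = 28
w(3) = 3*28 - 4*8 = 52
w(4) = 3*52 - 4*28 = 44
w(5) = 3*44 - 4*52 = -76
w(6) = 3*(-76) - 4*44 = -404
w(7) = 3*(-404) - 4*(-76) = -908
w(8) = 3*(-908) - 4*(-404) = -1108
w(9) = 3*(-1108) - 4*(-908) = 308
w(10) = 3*308 - 4*(-1108) = 5356
w(11) = 3*5356 - 4*308 = 14836

14836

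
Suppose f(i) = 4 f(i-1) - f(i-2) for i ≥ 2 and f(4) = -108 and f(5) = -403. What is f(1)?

Rearranging, f(i-2) = -(f(i) - 4 f(i-1)).
f(3) = -(-403 - 4·(-108)) = -29
f(2) = -(-108 - 4·(-29)) = -8
f(1) = -(-29 - 4·(-8)) = -3

-3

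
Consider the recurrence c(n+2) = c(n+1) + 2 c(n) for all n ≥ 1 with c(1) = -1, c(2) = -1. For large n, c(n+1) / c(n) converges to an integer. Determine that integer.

2

The characteristic equation is r^2 - r - 2 = 0, which factors as (r - 2)(r + 1) = 0.
So the roots are 2 and -1. Since |2| > |-1| and the coefficient of 2^n is non-zero, the ratio tends to 2.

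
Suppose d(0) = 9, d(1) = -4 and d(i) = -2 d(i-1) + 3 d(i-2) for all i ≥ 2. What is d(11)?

d(2) = -2·(-4) + 3·9 = 35
d(3) = -2·35 + 3·(-4) = -82
d(4) = -2·(-82) + 3·35 = 269
d(5) = -2·269 + 3·(-82) = -784
d(6) = -2·(-784) + 3·269 = 2375
d(7) = -2·2375 + 3·(-784) = -7102
d(8) = -2·(-7102) + 3·2375 = 21329
d(9) = -2·21329 + 3·(-7102) = -63964
d(10) = -2·(-63964) + 3·21329 = 191915
d(11) = -2·191915 + 3·(-63964) = -575722

-575722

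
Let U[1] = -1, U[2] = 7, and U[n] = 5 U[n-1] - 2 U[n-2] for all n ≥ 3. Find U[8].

U[3] = 5·7 - 2·(-1) = 37
U[4] = 5·37 - 2·7 = 171
U[5] = 5·171 - 2·37 = 781
U[6] = 5·781 - 2·171 = 3563
U[7] = 5·3563 - 2·781 = 16253
U[8] = 5·16253 - 2·3563 = 74139

74139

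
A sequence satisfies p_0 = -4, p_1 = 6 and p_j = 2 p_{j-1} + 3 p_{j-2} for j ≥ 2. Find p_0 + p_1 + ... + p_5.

p_2 = 2(6) + 3(-4) = 0
p_3 = 2(0) + 3(6) = 18
p_4 = 2(18) + 3(0) = 36
p_5 = 2(36) + 3(18) = 126
Sum = (-4) + 6 + 0 + 18 + 36 + 126 = 182

182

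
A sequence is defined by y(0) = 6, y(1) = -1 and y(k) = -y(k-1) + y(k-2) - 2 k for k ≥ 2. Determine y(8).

y(2) = -(-1) + 6 - 4 = 3
y(3) = -3 + (-1) - 6 = -10
y(4) = -(-10) + 3 - 8 = 5
y(5) = -5 + (-10) - 10 = -25
y(6) = -(-25) + 5 - 12 = 18
y(7) = -18 + (-25) - 14 = -57
y(8) = -(-57) + 18 - 16 = 59

59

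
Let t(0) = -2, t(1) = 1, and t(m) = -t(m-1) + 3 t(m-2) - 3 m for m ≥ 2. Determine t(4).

t(2) = -1 + 3·(-2) - 6 = -13
t(3) = -(-13) + 3·1 - 9 = 7
t(4) = -7 + 3·(-13) - 12 = -58

-58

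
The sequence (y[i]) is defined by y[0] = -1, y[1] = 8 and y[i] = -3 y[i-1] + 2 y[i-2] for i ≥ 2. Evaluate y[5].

1190

y[2] = -3*8 + 2*(-1) = -26
y[3] = -3*(-26) + 2*8 = 94
y[4] = -3*94 + 2*(-26) = -334
y[5] = -3*(-334) + 2*94 = 1190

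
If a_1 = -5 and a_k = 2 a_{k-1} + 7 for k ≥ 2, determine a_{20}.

The fixed point is 7/(1 - 2) = -7, so a_k + 7 = 2(a_{k-1} + 7).
Hence a_k = 2·2^{k-1} - 7.
a_{20} = 2·2^{19} - 7 = 2·524288 - 7 = 1048569.

1048569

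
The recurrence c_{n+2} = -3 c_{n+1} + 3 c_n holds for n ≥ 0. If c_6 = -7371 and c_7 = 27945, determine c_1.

9

Rearranging, c_{n-2} = (c_n + 3 c_{n-1}) / 3.
c_5 = (27945 + 3(-7371)) / 3 = 5832/3 = 1944
c_4 = (-7371 + 3(1944)) / 3 = -1539/3 = -513
c_3 = (1944 + 3(-513)) / 3 = 405/3 = 135
c_2 = (-513 + 3(135)) / 3 = -108/3 = -36
c_1 = (135 + 3(-36)) / 3 = 27/3 = 9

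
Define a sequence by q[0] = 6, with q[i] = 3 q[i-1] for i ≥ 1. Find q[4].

486

q[1] = 3*6 = 18
q[2] = 3*18 = 54
q[3] = 3*54 = 162
q[4] = 3*162 = 486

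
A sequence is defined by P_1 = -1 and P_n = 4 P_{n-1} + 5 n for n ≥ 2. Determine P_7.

P_2 = 4(-1) + 10 = 6
P_3 = 4(6) + 15 = 39
P_4 = 4(39) + 20 = 176
P_5 = 4(176) + 25 = 729
P_6 = 4(729) + 30 = 2946
P_7 = 4(2946) + 35 = 11819

11819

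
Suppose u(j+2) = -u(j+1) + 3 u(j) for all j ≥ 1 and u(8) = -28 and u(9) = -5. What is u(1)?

Rearranging, u(j-2) = (u(j) + u(j-1)) / 3.
u(7) = (-5 + (-28)) / 3 = -33/3 = -11
u(6) = (-28 + (-11)) / 3 = -39/3 = -13
u(5) = (-11 + (-13)) / 3 = -24/3 = -8
u(4) = (-13 + (-8)) / 3 = -21/3 = -7
u(3) = (-8 + (-7)) / 3 = -15/3 = -5
u(2) = (-7 + (-5)) / 3 = -12/3 = -4
u(1) = (-5 + (-4)) / 3 = -9/3 = -3

-3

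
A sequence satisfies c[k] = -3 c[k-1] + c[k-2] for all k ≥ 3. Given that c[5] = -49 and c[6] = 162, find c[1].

5

Rearranging, c[k-2] = c[k] + 3 c[k-1].
c[4] = 162 + 3*(-49) = 15
c[3] = -49 + 3*15 = -4
c[2] = 15 + 3*(-4) = 3
c[1] = -4 + 3*3 = 5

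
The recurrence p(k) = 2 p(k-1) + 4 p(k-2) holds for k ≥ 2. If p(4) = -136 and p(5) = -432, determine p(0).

Rearranging, p(k-2) = (p(k) - 2 p(k-1)) / 4.
p(3) = (-432 - 2(-136)) / 4 = -160/4 = -40
p(2) = (-136 - 2(-40)) / 4 = -56/4 = -14
p(1) = (-40 - 2(-14)) / 4 = -12/4 = -3
p(0) = (-14 - 2(-3)) / 4 = -8/4 = -2

-2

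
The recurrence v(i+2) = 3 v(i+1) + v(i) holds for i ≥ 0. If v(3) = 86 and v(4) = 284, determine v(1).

Rearranging, v(i-2) = v(i) - 3 v(i-1).
v(2) = 284 - 3*86 = 26
v(1) = 86 - 3*26 = 8

8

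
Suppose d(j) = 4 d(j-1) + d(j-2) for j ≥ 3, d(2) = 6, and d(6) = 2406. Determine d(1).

Let d(1) = v.
d(3) = 24 + v
d(4) = 102 + 4v
d(5) = 432 + 17v
d(6) = 1830 + 72v
So 1830 + 72v = 2406, giving v = 8.

8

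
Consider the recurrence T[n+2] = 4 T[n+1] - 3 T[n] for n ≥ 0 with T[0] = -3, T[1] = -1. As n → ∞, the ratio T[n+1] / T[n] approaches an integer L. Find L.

The characteristic equation is r^2 - 4r + 3 = 0, which factors as (r - 3)(r - 1) = 0.
So the roots are 3 and 1. Since |3| > |1| and the coefficient of 3^n is non-zero, the ratio tends to 3.

3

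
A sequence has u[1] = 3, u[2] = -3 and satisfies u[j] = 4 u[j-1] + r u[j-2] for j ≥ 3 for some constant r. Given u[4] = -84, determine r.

-4

u[3] = -12 + 3r
u[4] = -48 + 9r
So -48 + 9r = -84, giving r = -4.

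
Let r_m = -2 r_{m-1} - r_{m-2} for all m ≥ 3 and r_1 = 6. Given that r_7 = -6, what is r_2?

-4

Let r_2 = v.
r_3 = -6 - 2v
r_4 = 12 + 3v
r_5 = -18 - 4v
r_6 = 24 + 5v
r_7 = -30 - 6v
So -30 - 6v = -6, giving v = -4.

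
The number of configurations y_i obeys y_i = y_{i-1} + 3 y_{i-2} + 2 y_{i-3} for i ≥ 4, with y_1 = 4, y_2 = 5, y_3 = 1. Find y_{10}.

4280

y_4 = 1 + 3·5 + 2·4 = 24
y_5 = 24 + 3·1 + 2·5 = 37
y_6 = 37 + 3·24 + 2·1 = 111
y_7 = 111 + 3·37 + 2·24 = 270
y_8 = 270 + 3·111 + 2·37 = 677
y_9 = 677 + 3·270 + 2·111 = 1709
y_{10} = 1709 + 3·677 + 2·270 = 4280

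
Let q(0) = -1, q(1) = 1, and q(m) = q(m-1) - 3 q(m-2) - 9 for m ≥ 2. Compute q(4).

q(2) = 1 - 3·(-1) - 9 = -5
q(3) = (-5) - 3·1 - 9 = -17
q(4) = (-17) - 3·(-5) - 9 = -11

-11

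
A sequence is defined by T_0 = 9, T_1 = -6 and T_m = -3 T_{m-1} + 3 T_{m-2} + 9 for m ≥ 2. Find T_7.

T_2 = -3·(-6) + 3·9 + 9 = 54
T_3 = -3·54 + 3·(-6) + 9 = -171
T_4 = -3·(-171) + 3·54 + 9 = 684
T_5 = -3·684 + 3·(-171) + 9 = -2556
T_6 = -3·(-2556) + 3·684 + 9 = 9729
T_7 = -3·9729 + 3·(-2556) + 9 = -36846

-36846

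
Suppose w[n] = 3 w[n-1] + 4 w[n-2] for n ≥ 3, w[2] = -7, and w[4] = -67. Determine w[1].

2

Let w[1] = y.
w[3] = -21 + 4y
w[4] = -91 + 12y
So -91 + 12y = -67, giving y = 2.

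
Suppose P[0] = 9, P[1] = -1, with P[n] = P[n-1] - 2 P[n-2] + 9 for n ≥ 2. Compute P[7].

-79

P[2] = (-1) - 2·9 + 9 = -10
P[3] = (-10) - 2·(-1) + 9 = 1
P[4] = 1 - 2·(-10) + 9 = 30
P[5] = 30 - 2·1 + 9 = 37
P[6] = 37 - 2·30 + 9 = -14
P[7] = (-14) - 2·37 + 9 = -79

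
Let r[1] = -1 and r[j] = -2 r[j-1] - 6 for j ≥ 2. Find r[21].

The fixed point is -6/(1 + 2) = -2, so r[j] + 2 = -2(r[j-1] + 2).
Hence r[j] = 1·(-2)^{j-1} - 2.
r[21] = 1·(-2)^{20} - 2 = 1·1048576 - 2 = 1048574.

1048574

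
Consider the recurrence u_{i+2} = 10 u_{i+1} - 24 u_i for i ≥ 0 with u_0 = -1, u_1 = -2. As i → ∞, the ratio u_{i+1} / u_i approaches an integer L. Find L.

6

The characteristic equation is r^2 - 10r + 24 = 0, which factors as (r - 6)(r - 4) = 0.
So the roots are 6 and 4. Since |6| > |4| and the coefficient of 6^i is non-zero, the ratio tends to 6.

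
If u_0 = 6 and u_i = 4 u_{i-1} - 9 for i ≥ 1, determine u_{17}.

The fixed point is -9/(1 - 4) = 3, so u_i - 3 = 4(u_{i-1} - 3).
Hence u_i = 3·4^i + 3.
u_{17} = 3·4^{17} + 3 = 3·17179869184 + 3 = 51539607555.

51539607555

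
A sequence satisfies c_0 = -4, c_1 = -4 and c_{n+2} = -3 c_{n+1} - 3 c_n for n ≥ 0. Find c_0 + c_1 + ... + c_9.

c_2 = -3(-4) - 3(-4) = 24
c_3 = -3(24) - 3(-4) = -60
c_4 = -3(-60) - 3(24) = 108
c_5 = -3(108) - 3(-60) = -144
c_6 = -3(-144) - 3(108) = 108
c_7 = -3(108) - 3(-144) = 108
c_8 = -3(108) - 3(108) = -648
c_9 = -3(-648) - 3(108) = 1620
Sum = (-4) + (-4) + 24 + (-60) + 108 + (-144) + 108 + 108 + (-648) + 1620 = 1108

1108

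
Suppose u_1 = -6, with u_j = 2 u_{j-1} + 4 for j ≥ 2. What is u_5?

-36

u_2 = 2(-6) + 4 = -8
u_3 = 2(-8) + 4 = -12
u_4 = 2(-12) + 4 = -20
u_5 = 2(-20) + 4 = -36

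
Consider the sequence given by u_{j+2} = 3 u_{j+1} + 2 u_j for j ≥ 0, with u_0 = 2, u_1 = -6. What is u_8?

u_2 = 3·(-6) + 2·2 = -14
u_3 = 3·(-14) + 2·(-6) = -54
u_4 = 3·(-54) + 2·(-14) = -190
u_5 = 3·(-190) + 2·(-54) = -678
u_6 = 3·(-678) + 2·(-190) = -2414
u_7 = 3·(-2414) + 2·(-678) = -8598
u_8 = 3·(-8598) + 2·(-2414) = -30622

-30622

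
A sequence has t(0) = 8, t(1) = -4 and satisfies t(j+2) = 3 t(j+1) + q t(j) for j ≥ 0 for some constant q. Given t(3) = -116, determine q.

t(2) = -12 + 8q
t(3) = -36 + 20q
So -36 + 20q = -116, giving q = -4.

-4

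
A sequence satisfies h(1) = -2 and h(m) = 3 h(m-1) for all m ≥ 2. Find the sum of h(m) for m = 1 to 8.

h(2) = 3(-2) = -6
h(3) = 3(-6) = -18
h(4) = 3(-18) = -54
h(5) = 3(-54) = -162
h(6) = 3(-162) = -486
h(7) = 3(-486) = -1458
h(8) = 3(-1458) = -4374
Sum = (-2) + (-6) + (-18) + (-54) + (-162) + (-486) + (-1458) + (-4374) = -6560

-6560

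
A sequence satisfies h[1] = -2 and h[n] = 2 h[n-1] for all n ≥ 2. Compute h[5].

h[2] = 2·(-2) = -4
h[3] = 2·(-4) = -8
h[4] = 2·(-8) = -16
h[5] = 2·(-16) = -32

-32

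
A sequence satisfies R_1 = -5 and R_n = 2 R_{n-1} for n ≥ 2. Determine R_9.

-1280

R_2 = 2·(-5) = -10
R_3 = 2·(-10) = -20
R_4 = 2·(-20) = -40
R_5 = 2·(-40) = -80
R_6 = 2·(-80) = -160
R_7 = 2·(-160) = -320
R_8 = 2·(-320) = -640
R_9 = 2·(-640) = -1280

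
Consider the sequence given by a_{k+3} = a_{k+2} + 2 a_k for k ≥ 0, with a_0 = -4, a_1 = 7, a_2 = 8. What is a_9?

a_3 = 8 + 2·(-4) = 0
a_4 = 0 + 2·7 = 14
a_5 = 14 + 2·8 = 30
a_6 = 30 + 2·0 = 30
a_7 = 30 + 2·14 = 58
a_8 = 58 + 2·30 = 118
a_9 = 118 + 2·30 = 178

178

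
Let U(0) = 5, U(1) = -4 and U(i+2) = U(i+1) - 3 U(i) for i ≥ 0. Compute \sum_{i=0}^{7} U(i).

-275

U(2) = (-4) - 3(5) = -19
U(3) = (-19) - 3(-4) = -7
U(4) = (-7) - 3(-19) = 50
U(5) = 50 - 3(-7) = 71
U(6) = 71 - 3(50) = -79
U(7) = (-79) - 3(71) = -292
Sum = 5 + (-4) + (-19) + (-7) + 50 + 71 + (-79) + (-292) = -275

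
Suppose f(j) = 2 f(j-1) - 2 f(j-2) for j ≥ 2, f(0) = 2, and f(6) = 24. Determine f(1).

-1

Let f(1) = y.
f(2) = -4 + 2y
f(3) = -8 + 2y
f(4) = -8
f(5) = -4y
f(6) = 16 - 8y
So 16 - 8y = 24, giving y = -1.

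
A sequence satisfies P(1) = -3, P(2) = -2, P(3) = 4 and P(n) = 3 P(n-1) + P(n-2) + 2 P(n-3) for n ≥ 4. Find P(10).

P(4) = 3(4) + (-2) + 2(-3) = 4
P(5) = 3(4) + 4 + 2(-2) = 12
P(6) = 3(12) + 4 + 2(4) = 48
P(7) = 3(48) + 12 + 2(4) = 164
P(8) = 3(164) + 48 + 2(12) = 564
P(9) = 3(564) + 164 + 2(48) = 1952
P(10) = 3(1952) + 564 + 2(164) = 6748

6748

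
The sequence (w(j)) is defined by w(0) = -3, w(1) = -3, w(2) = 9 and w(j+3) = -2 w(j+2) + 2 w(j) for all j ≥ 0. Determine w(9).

w(3) = -2*9 + 2*(-3) = -24
w(4) = -2*(-24) + 2*(-3) = 42
w(5) = -2*42 + 2*9 = -66
w(6) = -2*(-66) + 2*(-24) = 84
w(7) = -2*84 + 2*42 = -84
w(8) = -2*(-84) + 2*(-66) = 36
w(9) = -2*36 + 2*84 = 96

96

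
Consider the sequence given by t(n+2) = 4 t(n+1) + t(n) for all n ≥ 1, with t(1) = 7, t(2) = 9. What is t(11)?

4431643

t(3) = 4*9 + 7 = 43
t(4) = 4*43 + 9 = 181
t(5) = 4*181 + 43 = 767
t(6) = 4*767 + 181 = 3249
t(7) = 4*3249 + 767 = 13763
t(8) = 4*13763 + 3249 = 58301
t(9) = 4*58301 + 13763 = 246967
t(10) = 4*246967 + 58301 = 1046169
t(11) = 4*1046169 + 246967 = 4431643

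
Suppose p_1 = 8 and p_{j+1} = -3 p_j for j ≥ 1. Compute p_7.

5832

p_2 = -3(8) = -24
p_3 = -3(-24) = 72
p_4 = -3(72) = -216
p_5 = -3(-216) = 648
p_6 = -3(648) = -1944
p_7 = -3(-1944) = 5832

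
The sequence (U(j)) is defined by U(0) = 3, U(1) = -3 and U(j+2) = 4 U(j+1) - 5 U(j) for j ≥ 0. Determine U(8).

1443

U(2) = 4*(-3) - 5*3 = -27
U(3) = 4*(-27) - 5*(-3) = -93
U(4) = 4*(-93) - 5*(-27) = -237
U(5) = 4*(-237) - 5*(-93) = -483
U(6) = 4*(-483) - 5*(-237) = -747
U(7) = 4*(-747) - 5*(-483) = -573
U(8) = 4*(-573) - 5*(-747) = 1443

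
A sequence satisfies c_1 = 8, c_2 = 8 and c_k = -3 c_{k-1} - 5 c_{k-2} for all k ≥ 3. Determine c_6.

c_3 = -3*8 - 5*8 = -64
c_4 = -3*(-64) - 5*8 = 152
c_5 = -3*152 - 5*(-64) = -136
c_6 = -3*(-136) - 5*152 = -352

-352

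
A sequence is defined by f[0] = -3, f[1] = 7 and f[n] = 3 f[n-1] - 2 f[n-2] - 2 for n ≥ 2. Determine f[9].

4103

f[2] = 3(7) - 2(-3) - 2 = 25
f[3] = 3(25) - 2(7) - 2 = 59
f[4] = 3(59) - 2(25) - 2 = 125
f[5] = 3(125) - 2(59) - 2 = 255
f[6] = 3(255) - 2(125) - 2 = 513
f[7] = 3(513) - 2(255) - 2 = 1027
f[8] = 3(1027) - 2(513) - 2 = 2053
f[9] = 3(2053) - 2(1027) - 2 = 4103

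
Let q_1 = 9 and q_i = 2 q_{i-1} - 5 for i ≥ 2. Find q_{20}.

2097157

The fixed point is -5/(1 - 2) = 5, so q_i - 5 = 2(q_{i-1} - 5).
Hence q_i = 4·2^{i-1} + 5.
q_{20} = 4·2^{19} + 5 = 4·524288 + 5 = 2097157.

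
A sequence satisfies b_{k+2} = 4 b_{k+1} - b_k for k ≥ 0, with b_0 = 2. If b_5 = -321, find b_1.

-1

Let b_1 = v.
b_2 = -2 + 4v
b_3 = -8 + 15v
b_4 = -30 + 56v
b_5 = -112 + 209v
So -112 + 209v = -321, giving v = -1.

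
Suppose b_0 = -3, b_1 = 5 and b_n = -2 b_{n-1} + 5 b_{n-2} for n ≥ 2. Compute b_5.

b_2 = -2*5 + 5*(-3) = -25
b_3 = -2*(-25) + 5*5 = 75
b_4 = -2*75 + 5*(-25) = -275
b_5 = -2*(-275) + 5*75 = 925

925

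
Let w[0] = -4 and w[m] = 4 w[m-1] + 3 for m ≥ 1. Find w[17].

-51539607553

The fixed point is 3/(1 - 4) = -1, so w[m] + 1 = 4(w[m-1] + 1).
Hence w[m] = -3·4^m - 1.
w[17] = -3·4^{17} - 1 = -3·17179869184 - 1 = -51539607553.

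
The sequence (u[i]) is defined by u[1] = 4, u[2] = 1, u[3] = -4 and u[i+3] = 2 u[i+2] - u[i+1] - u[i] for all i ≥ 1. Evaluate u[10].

148

u[4] = 2·(-4) - 1 - 4 = -13
u[5] = 2·(-13) - (-4) - 1 = -23
u[6] = 2·(-23) - (-13) - (-4) = -29
u[7] = 2·(-29) - (-23) - (-13) = -22
u[8] = 2·(-22) - (-29) - (-23) = 8
u[9] = 2·8 - (-22) - (-29) = 67
u[10] = 2·67 - 8 - (-22) = 148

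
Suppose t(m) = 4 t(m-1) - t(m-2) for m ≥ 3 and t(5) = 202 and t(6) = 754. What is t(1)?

-6

Rearranging, t(m-2) = -(t(m) - 4 t(m-1)).
t(4) = -(754 - 4*202) = 54
t(3) = -(202 - 4*54) = 14
t(2) = -(54 - 4*14) = 2
t(1) = -(14 - 4*2) = -6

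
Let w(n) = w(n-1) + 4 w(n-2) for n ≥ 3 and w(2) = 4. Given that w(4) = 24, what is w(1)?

Let w(1) = v.
w(3) = 4 + 4v
w(4) = 20 + 4v
So 20 + 4v = 24, giving v = 1.

1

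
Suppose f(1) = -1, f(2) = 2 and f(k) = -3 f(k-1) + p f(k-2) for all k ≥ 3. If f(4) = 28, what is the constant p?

f(3) = -6 - p
f(4) = 18 + 5p
So 18 + 5p = 28, giving p = 2.

2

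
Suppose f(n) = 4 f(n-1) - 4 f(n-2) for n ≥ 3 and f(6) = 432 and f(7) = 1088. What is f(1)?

Rearranging, f(n-2) = (f(n) - 4 f(n-1)) / -4.
f(5) = (1088 - 4·432) / -4 = -640/-4 = 160
f(4) = (432 - 4·160) / -4 = -208/-4 = 52
f(3) = (160 - 4·52) / -4 = -48/-4 = 12
f(2) = (52 - 4·12) / -4 = 4/-4 = -1
f(1) = (12 - 4·(-1)) / -4 = 16/-4 = -4

-4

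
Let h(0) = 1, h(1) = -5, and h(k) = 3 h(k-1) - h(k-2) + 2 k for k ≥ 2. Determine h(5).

h(2) = 3·(-5) - 1 + 4 = -12
h(3) = 3·(-12) - (-5) + 6 = -25
h(4) = 3·(-25) - (-12) + 8 = -55
h(5) = 3·(-55) - (-25) + 10 = -130

-130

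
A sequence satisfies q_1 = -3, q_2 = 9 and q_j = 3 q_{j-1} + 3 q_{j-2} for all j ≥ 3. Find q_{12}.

q_3 = 3·9 + 3·(-3) = 18
q_4 = 3·18 + 3·9 = 81
q_5 = 3·81 + 3·18 = 297
q_6 = 3·297 + 3·81 = 1134
q_7 = 3·1134 + 3·297 = 4293
q_8 = 3·4293 + 3·1134 = 16281
q_9 = 3·16281 + 3·4293 = 61722
q_{10} = 3·61722 + 3·16281 = 234009
q_{11} = 3·234009 + 3·61722 = 887193
q_{12} = 3·887193 + 3·234009 = 3363606

3363606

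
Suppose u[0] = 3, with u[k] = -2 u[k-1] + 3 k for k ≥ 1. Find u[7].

u[1] = -2*3 + 3 = -3
u[2] = -2*(-3) + 6 = 12
u[3] = -2*12 + 9 = -15
u[4] = -2*(-15) + 12 = 42
u[5] = -2*42 + 15 = -69
u[6] = -2*(-69) + 18 = 156
u[7] = -2*156 + 21 = -291

-291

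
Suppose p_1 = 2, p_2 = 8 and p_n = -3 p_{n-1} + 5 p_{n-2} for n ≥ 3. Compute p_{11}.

-1749644

p_3 = -3·8 + 5·2 = -14
p_4 = -3·(-14) + 5·8 = 82
p_5 = -3·82 + 5·(-14) = -316
p_6 = -3·(-316) + 5·82 = 1358
p_7 = -3·1358 + 5·(-316) = -5654
p_8 = -3·(-5654) + 5·1358 = 23752
p_9 = -3·23752 + 5·(-5654) = -99526
p_{10} = -3·(-99526) + 5·23752 = 417338
p_{11} = -3·417338 + 5·(-99526) = -1749644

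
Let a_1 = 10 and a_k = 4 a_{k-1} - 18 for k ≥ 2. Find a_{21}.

The fixed point is -18/(1 - 4) = 6, so a_k - 6 = 4(a_{k-1} - 6).
Hence a_k = 4·4^{k-1} + 6.
a_{21} = 4·4^{20} + 6 = 4·1099511627776 + 6 = 4398046511110.

4398046511110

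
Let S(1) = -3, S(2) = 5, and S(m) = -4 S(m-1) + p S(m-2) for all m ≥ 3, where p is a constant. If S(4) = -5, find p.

-5

S(3) = -20 - 3p
S(4) = 80 + 17p
So 80 + 17p = -5, giving p = -5.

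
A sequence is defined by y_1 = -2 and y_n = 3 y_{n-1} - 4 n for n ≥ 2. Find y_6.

-1686

y_2 = 3(-2) - 8 = -14
y_3 = 3(-14) - 12 = -54
y_4 = 3(-54) - 16 = -178
y_5 = 3(-178) - 20 = -554
y_6 = 3(-554) - 24 = -1686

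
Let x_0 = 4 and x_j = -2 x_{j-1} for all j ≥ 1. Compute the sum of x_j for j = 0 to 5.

-84

x_1 = -2(4) = -8
x_2 = -2(-8) = 16
x_3 = -2(16) = -32
x_4 = -2(-32) = 64
x_5 = -2(64) = -128
Sum = 4 + (-8) + 16 + (-32) + 64 + (-128) = -84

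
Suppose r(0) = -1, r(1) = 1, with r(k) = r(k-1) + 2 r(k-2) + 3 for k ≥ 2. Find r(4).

14

r(2) = 1 + 2*(-1) + 3 = 2
r(3) = 2 + 2*1 + 3 = 7
r(4) = 7 + 2*2 + 3 = 14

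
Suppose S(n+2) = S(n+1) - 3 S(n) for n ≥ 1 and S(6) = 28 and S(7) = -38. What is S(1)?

2

Rearranging, S(n-2) = (S(n) - S(n-1)) / -3.
S(5) = (-38 - 28) / -3 = -66/-3 = 22
S(4) = (28 - 22) / -3 = 6/-3 = -2
S(3) = (22 - (-2)) / -3 = 24/-3 = -8
S(2) = (-2 - (-8)) / -3 = 6/-3 = -2
S(1) = (-8 - (-2)) / -3 = -6/-3 = 2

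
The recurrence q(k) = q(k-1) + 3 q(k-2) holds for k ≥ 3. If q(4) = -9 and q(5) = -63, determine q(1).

-7

Rearranging, q(k-2) = (q(k) - q(k-1)) / 3.
q(3) = (-63 - (-9)) / 3 = -54/3 = -18
q(2) = (-9 - (-18)) / 3 = 9/3 = 3
q(1) = (-18 - 3) / 3 = -21/3 = -7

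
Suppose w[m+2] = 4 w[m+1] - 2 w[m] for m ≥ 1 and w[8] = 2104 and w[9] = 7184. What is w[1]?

Rearranging, w[m-2] = (w[m] - 4 w[m-1]) / -2.
w[7] = (7184 - 4·2104) / -2 = -1232/-2 = 616
w[6] = (2104 - 4·616) / -2 = -360/-2 = 180
w[5] = (616 - 4·180) / -2 = -104/-2 = 52
w[4] = (180 - 4·52) / -2 = -28/-2 = 14
w[3] = (52 - 4·14) / -2 = -4/-2 = 2
w[2] = (14 - 4·2) / -2 = 6/-2 = -3
w[1] = (2 - 4·(-3)) / -2 = 14/-2 = -7

-7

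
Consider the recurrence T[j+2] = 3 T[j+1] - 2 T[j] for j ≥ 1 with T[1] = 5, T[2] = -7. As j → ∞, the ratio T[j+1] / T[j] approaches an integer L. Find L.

2

The characteristic equation is r^2 - 3r + 2 = 0, which factors as (r - 2)(r - 1) = 0.
So the roots are 2 and 1. Since |2| > |1| and the coefficient of 2^j is non-zero, the ratio tends to 2.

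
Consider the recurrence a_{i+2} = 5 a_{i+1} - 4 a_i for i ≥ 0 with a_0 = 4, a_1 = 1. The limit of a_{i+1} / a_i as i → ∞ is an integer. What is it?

4

The characteristic equation is r^2 - 5r + 4 = 0, which factors as (r - 4)(r - 1) = 0.
So the roots are 4 and 1. Since |4| > |1| and the coefficient of 4^i is non-zero, the ratio tends to 4.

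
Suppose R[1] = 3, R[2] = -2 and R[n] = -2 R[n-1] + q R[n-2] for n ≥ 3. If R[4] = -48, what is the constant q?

R[3] = 4 + 3q
R[4] = -8 - 8q
So -8 - 8q = -48, giving q = 5.

5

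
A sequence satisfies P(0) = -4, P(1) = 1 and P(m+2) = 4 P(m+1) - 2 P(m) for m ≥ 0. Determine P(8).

21824

P(2) = 4(1) - 2(-4) = 12
P(3) = 4(12) - 2(1) = 46
P(4) = 4(46) - 2(12) = 160
P(5) = 4(160) - 2(46) = 548
P(6) = 4(548) - 2(160) = 1872
P(7) = 4(1872) - 2(548) = 6392
P(8) = 4(6392) - 2(1872) = 21824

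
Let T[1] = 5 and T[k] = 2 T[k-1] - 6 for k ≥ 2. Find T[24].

-8388602

The fixed point is -6/(1 - 2) = 6, so T[k] - 6 = 2(T[k-1] - 6).
Hence T[k] = -1·2^{k-1} + 6.
T[24] = -1·2^{23} + 6 = -1·8388608 + 6 = -8388602.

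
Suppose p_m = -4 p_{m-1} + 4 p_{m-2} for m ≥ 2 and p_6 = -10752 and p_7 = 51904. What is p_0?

-7

Rearranging, p_{m-2} = (p_m + 4 p_{m-1}) / 4.
p_5 = (51904 + 4(-10752)) / 4 = 8896/4 = 2224
p_4 = (-10752 + 4(2224)) / 4 = -1856/4 = -464
p_3 = (2224 + 4(-464)) / 4 = 368/4 = 92
p_2 = (-464 + 4(92)) / 4 = -96/4 = -24
p_1 = (92 + 4(-24)) / 4 = -4/4 = -1
p_0 = (-24 + 4(-1)) / 4 = -28/4 = -7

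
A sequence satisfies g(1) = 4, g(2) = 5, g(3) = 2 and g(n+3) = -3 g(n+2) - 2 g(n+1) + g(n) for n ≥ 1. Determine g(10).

g(4) = -3(2) - 2(5) + 4 = -12
g(5) = -3(-12) - 2(2) + 5 = 37
g(6) = -3(37) - 2(-12) + 2 = -85
g(7) = -3(-85) - 2(37) + (-12) = 169
g(8) = -3(169) - 2(-85) + 37 = -300
g(9) = -3(-300) - 2(169) + (-85) = 477
g(10) = -3(477) - 2(-300) + 169 = -662

-662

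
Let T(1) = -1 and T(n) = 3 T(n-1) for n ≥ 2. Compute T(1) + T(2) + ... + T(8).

T(2) = 3*(-1) = -3
T(3) = 3*(-3) = -9
T(4) = 3*(-9) = -27
T(5) = 3*(-27) = -81
T(6) = 3*(-81) = -243
T(7) = 3*(-243) = -729
T(8) = 3*(-729) = -2187
Sum = (-1) + (-3) + (-9) + (-27) + (-81) + (-243) + (-729) + (-2187) = -3280

-3280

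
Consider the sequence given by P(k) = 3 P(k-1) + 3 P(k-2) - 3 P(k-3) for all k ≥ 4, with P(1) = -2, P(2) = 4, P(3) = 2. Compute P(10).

43308

P(4) = 3·2 + 3·4 - 3·(-2) = 24
P(5) = 3·24 + 3·2 - 3·4 = 66
P(6) = 3·66 + 3·24 - 3·2 = 264
P(7) = 3·264 + 3·66 - 3·24 = 918
P(8) = 3·918 + 3·264 - 3·66 = 3348
P(9) = 3·3348 + 3·918 - 3·264 = 12006
P(10) = 3·12006 + 3·3348 - 3·918 = 43308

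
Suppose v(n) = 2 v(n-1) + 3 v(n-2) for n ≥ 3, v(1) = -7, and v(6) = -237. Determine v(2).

3

Let v(2) = w.
v(3) = -21 + 2w
v(4) = -42 + 7w
v(5) = -147 + 20w
v(6) = -420 + 61w
So -420 + 61w = -237, giving w = 3.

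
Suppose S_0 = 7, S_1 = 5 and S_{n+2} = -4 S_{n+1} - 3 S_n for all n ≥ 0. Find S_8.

S_2 = -4(5) - 3(7) = -41
S_3 = -4(-41) - 3(5) = 149
S_4 = -4(149) - 3(-41) = -473
S_5 = -4(-473) - 3(149) = 1445
S_6 = -4(1445) - 3(-473) = -4361
S_7 = -4(-4361) - 3(1445) = 13109
S_8 = -4(13109) - 3(-4361) = -39353

-39353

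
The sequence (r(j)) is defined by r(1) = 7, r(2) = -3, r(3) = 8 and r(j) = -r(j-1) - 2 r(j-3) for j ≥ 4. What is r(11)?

r(4) = -8 - 2·7 = -22
r(5) = -(-22) - 2·(-3) = 28
r(6) = -28 - 2·8 = -44
r(7) = -(-44) - 2·(-22) = 88
r(8) = -88 - 2·28 = -144
r(9) = -(-144) - 2·(-44) = 232
r(10) = -232 - 2·88 = -408
r(11) = -(-408) - 2·(-144) = 696

696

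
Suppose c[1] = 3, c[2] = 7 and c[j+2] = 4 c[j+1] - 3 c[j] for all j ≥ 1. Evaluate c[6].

487

c[3] = 4·7 - 3·3 = 19
c[4] = 4·19 - 3·7 = 55
c[5] = 4·55 - 3·19 = 163
c[6] = 4·163 - 3·55 = 487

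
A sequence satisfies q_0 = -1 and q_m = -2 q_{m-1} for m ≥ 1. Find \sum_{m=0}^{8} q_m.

-171

q_1 = -2·(-1) = 2
q_2 = -2·2 = -4
q_3 = -2·(-4) = 8
q_4 = -2·8 = -16
q_5 = -2·(-16) = 32
q_6 = -2·32 = -64
q_7 = -2·(-64) = 128
q_8 = -2·128 = -256
Sum = (-1) + 2 + (-4) + 8 + (-16) + 32 + (-64) + 128 + (-256) = -171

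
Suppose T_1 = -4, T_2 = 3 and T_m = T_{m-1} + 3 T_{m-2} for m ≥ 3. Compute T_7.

-108

T_3 = 3 + 3*(-4) = -9
T_4 = (-9) + 3*3 = 0
T_5 = 0 + 3*(-9) = -27
T_6 = (-27) + 3*0 = -27
T_7 = (-27) + 3*(-27) = -108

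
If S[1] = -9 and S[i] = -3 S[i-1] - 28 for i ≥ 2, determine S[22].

20920706399

The fixed point is -28/(1 + 3) = -7, so S[i] + 7 = -3(S[i-1] + 7).
Hence S[i] = -2·(-3)^{i-1} - 7.
S[22] = -2·(-3)^{21} - 7 = -2·-10460353203 - 7 = 20920706399.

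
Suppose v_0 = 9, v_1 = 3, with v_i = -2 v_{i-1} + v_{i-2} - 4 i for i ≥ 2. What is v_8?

v_2 = -2*3 + 9 - 8 = -5
v_3 = -2*(-5) + 3 - 12 = 1
v_4 = -2*1 + (-5) - 16 = -23
v_5 = -2*(-23) + 1 - 20 = 27
v_6 = -2*27 + (-23) - 24 = -101
v_7 = -2*(-101) + 27 - 28 = 201
v_8 = -2*201 + (-101) - 32 = -535

-535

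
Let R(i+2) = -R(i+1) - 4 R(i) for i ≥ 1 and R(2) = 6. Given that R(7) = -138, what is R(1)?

-3

Let R(1) = w.
R(3) = -6 - 4w
R(4) = -18 + 4w
R(5) = 42 + 12w
R(6) = 30 - 28w
R(7) = -198 - 20w
So -198 - 20w = -138, giving w = -3.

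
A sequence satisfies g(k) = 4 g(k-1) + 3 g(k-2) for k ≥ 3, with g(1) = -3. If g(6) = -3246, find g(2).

-6

Let g(2) = w.
g(3) = -9 + 4w
g(4) = -36 + 19w
g(5) = -171 + 88w
g(6) = -792 + 409w
So -792 + 409w = -3246, giving w = -6.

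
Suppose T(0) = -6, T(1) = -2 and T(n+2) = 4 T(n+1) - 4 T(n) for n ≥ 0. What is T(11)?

100352

T(2) = 4(-2) - 4(-6) = 16
T(3) = 4(16) - 4(-2) = 72
T(4) = 4(72) - 4(16) = 224
T(5) = 4(224) - 4(72) = 608
T(6) = 4(608) - 4(224) = 1536
T(7) = 4(1536) - 4(608) = 3712
T(8) = 4(3712) - 4(1536) = 8704
T(9) = 4(8704) - 4(3712) = 19968
T(10) = 4(19968) - 4(8704) = 45056
T(11) = 4(45056) - 4(19968) = 100352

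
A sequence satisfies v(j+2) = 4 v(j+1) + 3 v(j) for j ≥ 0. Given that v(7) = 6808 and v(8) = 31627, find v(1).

4

Rearranging, v(j-2) = (v(j) - 4 v(j-1)) / 3.
v(6) = (31627 - 4*6808) / 3 = 4395/3 = 1465
v(5) = (6808 - 4*1465) / 3 = 948/3 = 316
v(4) = (1465 - 4*316) / 3 = 201/3 = 67
v(3) = (316 - 4*67) / 3 = 48/3 = 16
v(2) = (67 - 4*16) / 3 = 3/3 = 1
v(1) = (16 - 4*1) / 3 = 12/3 = 4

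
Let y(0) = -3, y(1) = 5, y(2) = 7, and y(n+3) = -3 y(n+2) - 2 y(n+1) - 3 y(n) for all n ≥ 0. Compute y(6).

256

y(3) = -3*7 - 2*5 - 3*(-3) = -22
y(4) = -3*(-22) - 2*7 - 3*5 = 37
y(5) = -3*37 - 2*(-22) - 3*7 = -88
y(6) = -3*(-88) - 2*37 - 3*(-22) = 256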